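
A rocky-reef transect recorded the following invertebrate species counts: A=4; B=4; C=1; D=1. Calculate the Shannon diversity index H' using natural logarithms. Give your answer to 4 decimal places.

Total N = 4+4+1+1 = 10, so the proportions are 0.4, 0.4, 0.1, 0.1 (working shown to 7 dp, full precision carried).
Each pᵢ ln pᵢ term: 0.4×(-0.9162907)=-0.3665163, 0.4×(-0.9162907)=-0.3665163, 0.1×(-2.3025851)=-0.2302585, 0.1×(-2.3025851)=-0.2302585.
Sum = -1.1935496, so H' = 1.1935.

1.1935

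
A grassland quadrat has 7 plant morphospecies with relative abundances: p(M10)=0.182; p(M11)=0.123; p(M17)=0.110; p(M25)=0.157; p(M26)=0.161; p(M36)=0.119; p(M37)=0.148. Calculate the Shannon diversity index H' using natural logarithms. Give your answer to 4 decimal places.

1.9314

Each pᵢ ln pᵢ term (working shown to 6 dp, full precision carried): 0.182×(-1.703749)=-0.310082, 0.123×(-2.095571)=-0.257755, 0.11×(-2.207275)=-0.242800, 0.157×(-1.851509)=-0.290687, 0.161×(-1.826351)=-0.294042, 0.119×(-2.128632)=-0.253307, 0.148×(-1.910543)=-0.282760.
Sum = -1.931435, so H' = 1.9314.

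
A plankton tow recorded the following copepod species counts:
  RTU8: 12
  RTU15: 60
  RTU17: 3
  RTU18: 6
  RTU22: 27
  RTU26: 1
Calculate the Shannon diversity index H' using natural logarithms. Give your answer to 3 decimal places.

1.219

Total N = 12+60+3+6+27+1 = 109, so the proportions are 0.11009, 0.55046, 0.02752, 0.05505, 0.24771, 0.00917 (working shown to 5 dp, full precision carried).
Each pᵢ ln pᵢ term: 0.11009×(-2.20644)=-0.24291, 0.55046×(-0.59700)=-0.32863, 0.02752×(-3.59274)=-0.09888, 0.05505×(-2.89959)=-0.15961, 0.24771×(-1.39551)=-0.34568, 0.00917×(-4.69135)=-0.04304.
Sum = -1.21875, so H' = 1.219.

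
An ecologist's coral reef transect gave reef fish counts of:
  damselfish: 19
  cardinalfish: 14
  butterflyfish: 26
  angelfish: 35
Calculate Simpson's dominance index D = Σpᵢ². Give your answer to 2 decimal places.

Total N = 19+14+26+35 = 94, so the proportions are 0.2021, 0.1489, 0.2766, 0.3723 (working shown to 4 dp, full precision carried).
D = 0.2021² + 0.1489² + 0.2766² + 0.3723² = 0.0409 + 0.0222 + 0.0765 + 0.1386 = 0.2782.
To 2 decimal places, D = 0.28.

0.28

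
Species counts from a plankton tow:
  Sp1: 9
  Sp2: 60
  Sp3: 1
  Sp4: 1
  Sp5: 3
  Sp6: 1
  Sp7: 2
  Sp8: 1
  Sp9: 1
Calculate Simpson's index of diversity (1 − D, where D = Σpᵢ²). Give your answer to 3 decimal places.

Total N = 9+60+1+1+3+1+2+1+1 = 79, so the proportions are 0.11392, 0.75949, 0.01266, 0.01266, 0.03797, 0.01266, 0.02532, 0.01266, 0.01266 (working shown to 5 dp, full precision carried).
D = 0.11392² + 0.75949² + 0.01266² + 0.01266² + 0.03797² + 0.01266² + 0.02532² + 0.01266² + 0.01266² = 0.01298 + 0.57683 + 0.00016 + 0.00016 + 0.00144 + 0.00016 + 0.00064 + 0.00016 + 0.00016 = 0.59269.
So 1 − D = 0.40731, i.e. 0.407 to 3 decimal places.

0.407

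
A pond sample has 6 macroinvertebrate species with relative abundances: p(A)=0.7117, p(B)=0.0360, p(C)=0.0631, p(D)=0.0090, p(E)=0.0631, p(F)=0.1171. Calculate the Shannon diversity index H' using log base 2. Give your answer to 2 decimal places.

1.45

Each pᵢ log₂ pᵢ term (working shown to 4 dp, full precision carried): 0.7117×(-0.4907)=-0.3492, 0.036×(-4.7959)=-0.1727, 0.0631×(-3.9862)=-0.2515, 0.009×(-6.7959)=-0.0612, 0.0631×(-3.9862)=-0.2515, 0.1171×(-3.0942)=-0.3623.
Sum = -1.4484, so H' = 1.45.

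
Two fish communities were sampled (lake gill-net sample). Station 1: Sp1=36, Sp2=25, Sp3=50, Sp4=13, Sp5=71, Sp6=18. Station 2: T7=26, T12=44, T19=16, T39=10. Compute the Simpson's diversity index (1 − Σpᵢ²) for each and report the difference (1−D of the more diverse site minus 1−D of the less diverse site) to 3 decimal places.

Station 1: N=213, proportions 0.16901, 0.11737, 0.23474, 0.06103, 0.33333, 0.08451, giving 1−D = 0.78058 (working shown to 5 dp, full precision carried).
Station 2: N=96, proportions 0.27083, 0.45833, 0.16667, 0.10417, giving 1−D = 0.67795.
Difference = |0.78058 − 0.67795| = 0.10263, i.e. 0.103 to 3 decimal places.

0.103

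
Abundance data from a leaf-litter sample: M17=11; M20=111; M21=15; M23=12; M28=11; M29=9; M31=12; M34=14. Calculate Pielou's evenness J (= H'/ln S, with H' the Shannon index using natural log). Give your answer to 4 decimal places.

0.7293

Total N = 11+111+15+12+11+9+12+14 = 195, so the proportions are 0.05641, 0.569231, 0.076923, 0.061538, 0.05641, 0.046154, 0.061538, 0.071795 (working shown to 6 dp, full precision carried).
H' = −Σ pᵢ ln pᵢ = −((-0.162185) + (-0.320744) + (-0.197304) + (-0.171575) + (-0.162185) + (-0.141959) + (-0.171575) + (-0.189104)) = 1.516631.
With S = 8 species, ln S = 2.079442, so J = 1.516631/2.079442 = 0.729345, i.e. 0.7293 to 4 decimal places.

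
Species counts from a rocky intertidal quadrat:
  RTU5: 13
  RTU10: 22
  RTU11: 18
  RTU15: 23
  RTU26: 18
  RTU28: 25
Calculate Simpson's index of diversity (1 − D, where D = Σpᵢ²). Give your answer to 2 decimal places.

0.83

Total N = 13+22+18+23+18+25 = 119, so the proportions are 0.1092, 0.1849, 0.1513, 0.1933, 0.1513, 0.2101 (working shown to 4 dp, full precision carried).
D = 0.1092² + 0.1849² + 0.1513² + 0.1933² + 0.1513² + 0.2101² = 0.0119 + 0.0342 + 0.0229 + 0.0374 + 0.0229 + 0.0441 = 0.1734.
So 1 − D = 0.8266, i.e. 0.83 to 2 decimal places.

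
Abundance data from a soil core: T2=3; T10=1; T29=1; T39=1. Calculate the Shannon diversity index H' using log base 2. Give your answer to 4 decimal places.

Total N = 3+1+1+1 = 6, so the proportions are 0.5, 0.166667, 0.166667, 0.166667 (working shown to 6 dp, full precision carried).
Each pᵢ log₂ pᵢ term: 0.5×(-1.000000)=-0.500000, 0.166667×(-2.584963)=-0.430827, 0.166667×(-2.584963)=-0.430827, 0.166667×(-2.584963)=-0.430827.
Sum = -1.792481, so H' = 1.7925.

1.7925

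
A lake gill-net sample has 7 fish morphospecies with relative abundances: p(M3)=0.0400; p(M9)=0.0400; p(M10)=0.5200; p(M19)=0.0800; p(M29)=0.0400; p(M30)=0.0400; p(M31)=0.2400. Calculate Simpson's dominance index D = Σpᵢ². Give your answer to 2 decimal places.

D = 0.04² + 0.04² + 0.52² + 0.08² + 0.04² + 0.04² + 0.24² = 0.0016 + 0.0016 + 0.2704 + 0.0064 + 0.0016 + 0.0016 + 0.0576 = 0.3408 (working shown to 4 dp, full precision carried).
To 2 decimal places, D = 0.34.

0.34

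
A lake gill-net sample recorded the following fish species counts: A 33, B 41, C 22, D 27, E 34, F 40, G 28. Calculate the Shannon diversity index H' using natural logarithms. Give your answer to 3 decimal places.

1.926

Total N = 33+41+22+27+34+40+28 = 225, so the proportions are 0.14667, 0.18222, 0.09778, 0.12, 0.15111, 0.17778, 0.12444 (working shown to 5 dp, full precision carried).
Each pᵢ ln pᵢ term: 0.14667×(-1.91959)=-0.28154, 0.18222×(-1.70253)=-0.31024, 0.09778×(-2.32506)=-0.22734, 0.12×(-2.12026)=-0.25443, 0.15111×(-1.88974)=-0.28556, 0.17778×(-1.72722)=-0.30706, 0.12444×(-2.08390)=-0.25933.
Sum = -1.92550, so H' = 1.926.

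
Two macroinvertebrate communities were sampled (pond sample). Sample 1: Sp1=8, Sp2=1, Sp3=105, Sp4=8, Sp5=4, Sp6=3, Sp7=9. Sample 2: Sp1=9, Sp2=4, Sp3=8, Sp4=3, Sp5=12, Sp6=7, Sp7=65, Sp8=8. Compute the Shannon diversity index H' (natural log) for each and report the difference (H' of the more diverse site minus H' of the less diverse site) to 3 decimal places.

Sample 1: N=138, proportions 0.05797, 0.00725, 0.76087, 0.05797, 0.02899, 0.02174, 0.06522, giving H' = 0.93774 (working shown to 5 dp, full precision carried).
Sample 2: N=116, proportions 0.07759, 0.03448, 0.06897, 0.02586, 0.10345, 0.06034, 0.56034, 0.06897, giving H' = 1.50650.
Difference = |0.93774 − 1.50650| = 0.56876, i.e. 0.569 to 3 decimal places.

0.569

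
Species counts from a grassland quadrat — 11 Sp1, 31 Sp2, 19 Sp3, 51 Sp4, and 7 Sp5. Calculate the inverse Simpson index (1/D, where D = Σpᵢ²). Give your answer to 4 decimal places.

Total N = 11+31+19+51+7 = 119, so the proportions are 0.09243697, 0.2605042, 0.15966387, 0.42857143, 0.05882353 (working shown to 8 dp, full precision carried).
D = 0.09243697² + 0.2605042² + 0.15966387² + 0.42857143² + 0.05882353² = 0.00854459 + 0.06786244 + 0.02549255 + 0.18367347 + 0.00346021 = 0.28903326.
So 1/D = 3.459809, i.e. 3.4598 to 4 decimal places.

3.4598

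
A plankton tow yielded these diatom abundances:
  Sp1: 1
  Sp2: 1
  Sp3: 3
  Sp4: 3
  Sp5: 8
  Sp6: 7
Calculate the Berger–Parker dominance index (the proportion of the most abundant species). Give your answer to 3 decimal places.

0.348

Total N = 1+1+3+3+8+7 = 23, so the proportions are 0.04348, 0.04348, 0.13043, 0.13043, 0.34783, 0.30435 (working shown to 5 dp, full precision carried).
The largest proportion is 0.34783, i.e. d = 0.348 to 3 decimal places.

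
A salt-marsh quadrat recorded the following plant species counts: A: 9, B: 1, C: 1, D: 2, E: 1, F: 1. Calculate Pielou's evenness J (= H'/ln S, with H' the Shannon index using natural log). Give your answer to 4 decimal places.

0.7240

Total N = 9+1+1+2+1+1 = 15, so the proportions are 0.6, 0.066667, 0.066667, 0.133333, 0.066667, 0.066667 (working shown to 6 dp, full precision carried).
H' = −Σ pᵢ ln pᵢ = −((-0.306495) + (-0.180537) + (-0.180537) + (-0.268654) + (-0.180537) + (-0.180537)) = 1.297296.
With S = 6 species, ln S = 1.791759, so J = 1.297296/1.791759 = 0.724035, i.e. 0.7240 to 4 decimal places.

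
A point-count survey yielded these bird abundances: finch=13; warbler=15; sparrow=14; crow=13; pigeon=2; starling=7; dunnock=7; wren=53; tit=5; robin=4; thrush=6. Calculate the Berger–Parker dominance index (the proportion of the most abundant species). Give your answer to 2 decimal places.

0.38

Total N = 13+15+14+13+2+7+7+53+5+4+6 = 139, so the proportions are 0.0935, 0.1079, 0.1007, 0.0935, 0.0144, 0.0504, 0.0504, 0.3813, 0.036, 0.0288, 0.0432 (working shown to 4 dp, full precision carried).
The largest proportion is 0.3813, i.e. d = 0.38 to 2 decimal places.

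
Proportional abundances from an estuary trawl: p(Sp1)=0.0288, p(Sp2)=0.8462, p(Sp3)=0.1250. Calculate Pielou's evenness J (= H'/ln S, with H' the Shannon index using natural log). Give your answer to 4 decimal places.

H' = −Σ pᵢ ln pᵢ = −((-0.102165) + (-0.141315) + (-0.259930)) = 0.503410 (working shown to 6 dp, full precision carried).
With S = 3 species, ln S = 1.098612, so J = 0.503410/1.098612 = 0.458223, i.e. 0.4582 to 4 decimal places.

0.4582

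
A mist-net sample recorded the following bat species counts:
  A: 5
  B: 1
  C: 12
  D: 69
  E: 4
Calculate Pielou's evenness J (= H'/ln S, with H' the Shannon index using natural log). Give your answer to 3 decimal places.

0.512

Total N = 5+1+12+69+4 = 91, so the proportions are 0.05495, 0.01099, 0.13187, 0.75824, 0.04396 (working shown to 5 dp, full precision carried).
H' = −Σ pᵢ ln pᵢ = −((-0.15942) + (-0.04957) + (-0.26716) + (-0.20985) + (-0.13734)) = 0.82334.
With S = 5 species, ln S = 1.60944, so J = 0.82334/1.60944 = 0.51157, i.e. 0.512 to 3 decimal places.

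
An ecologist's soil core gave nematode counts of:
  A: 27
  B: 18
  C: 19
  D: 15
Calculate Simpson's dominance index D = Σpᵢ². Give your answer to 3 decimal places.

0.263

Total N = 27+18+19+15 = 79, so the proportions are 0.34177, 0.22785, 0.24051, 0.18987 (working shown to 5 dp, full precision carried).
D = 0.34177² + 0.22785² + 0.24051² + 0.18987² = 0.11681 + 0.05191 + 0.05784 + 0.03605 = 0.26262.
To 3 decimal places, D = 0.263.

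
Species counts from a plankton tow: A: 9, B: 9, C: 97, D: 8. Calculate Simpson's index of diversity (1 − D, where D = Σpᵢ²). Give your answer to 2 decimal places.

Total N = 9+9+97+8 = 123, so the proportions are 0.0732, 0.0732, 0.7886, 0.065 (working shown to 4 dp, full precision carried).
D = 0.0732² + 0.0732² + 0.7886² + 0.065² = 0.0054 + 0.0054 + 0.6219 + 0.0042 = 0.6369.
So 1 − D = 0.3631, i.e. 0.36 to 2 decimal places.

0.36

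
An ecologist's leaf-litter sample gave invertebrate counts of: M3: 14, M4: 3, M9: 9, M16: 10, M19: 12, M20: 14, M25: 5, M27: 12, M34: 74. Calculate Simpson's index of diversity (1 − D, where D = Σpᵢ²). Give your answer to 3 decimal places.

Total N = 14+3+9+10+12+14+5+12+74 = 153, so the proportions are 0.0915, 0.01961, 0.05882, 0.06536, 0.07843, 0.0915, 0.03268, 0.07843, 0.48366 (working shown to 5 dp, full precision carried).
D = 0.0915² + 0.01961² + 0.05882² + 0.06536² + 0.07843² + 0.0915² + 0.03268² + 0.07843² + 0.48366² = 0.00837 + 0.00038 + 0.00346 + 0.00427 + 0.00615 + 0.00837 + 0.00107 + 0.00615 + 0.23393 = 0.27216.
So 1 − D = 0.72784, i.e. 0.728 to 3 decimal places.

0.728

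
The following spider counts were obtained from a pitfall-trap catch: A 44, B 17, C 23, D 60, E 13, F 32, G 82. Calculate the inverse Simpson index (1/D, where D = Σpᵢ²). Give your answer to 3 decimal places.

Total N = 44+17+23+60+13+32+82 = 271, so the proportions are 0.1623616, 0.0627306, 0.0848708, 0.2214022, 0.0479705, 0.1180812, 0.302583 (working shown to 7 dp, full precision carried).
D = 0.1623616² + 0.0627306² + 0.0848708² + 0.2214022² + 0.0479705² + 0.1180812² + 0.302583² = 0.0263613 + 0.0039351 + 0.0072031 + 0.0490189 + 0.0023012 + 0.0139432 + 0.0915565 = 0.1943192.
So 1/D = 5.14617, i.e. 5.146 to 3 decimal places.

5.146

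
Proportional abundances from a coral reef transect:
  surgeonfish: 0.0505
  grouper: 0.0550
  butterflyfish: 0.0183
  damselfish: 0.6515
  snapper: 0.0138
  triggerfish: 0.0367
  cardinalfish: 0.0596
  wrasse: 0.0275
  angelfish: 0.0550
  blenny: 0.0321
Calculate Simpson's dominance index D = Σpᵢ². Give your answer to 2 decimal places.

D = 0.0505² + 0.055² + 0.0183² + 0.6515² + 0.0138² + 0.0367² + 0.0596² + 0.0275² + 0.055² + 0.0321² = 0.0026 + 0.0030 + 0.0003 + 0.4245 + 0.0002 + 0.0013 + 0.0036 + 0.0008 + 0.0030 + 0.0010 = 0.4403 (working shown to 4 dp, full precision carried).
To 2 decimal places, D = 0.44.

0.44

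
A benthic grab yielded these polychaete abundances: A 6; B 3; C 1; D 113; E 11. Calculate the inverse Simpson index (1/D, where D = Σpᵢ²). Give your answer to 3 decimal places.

Total N = 6+3+1+113+11 = 134, so the proportions are 0.044776, 0.022388, 0.007463, 0.843284, 0.08209 (working shown to 6 dp, full precision carried).
D = 0.044776² + 0.022388² + 0.007463² + 0.843284² + 0.08209² = 0.002005 + 0.000501 + 0.000056 + 0.711127 + 0.006739 = 0.720428.
So 1/D = 1.38806, i.e. 1.388 to 3 decimal places.

1.388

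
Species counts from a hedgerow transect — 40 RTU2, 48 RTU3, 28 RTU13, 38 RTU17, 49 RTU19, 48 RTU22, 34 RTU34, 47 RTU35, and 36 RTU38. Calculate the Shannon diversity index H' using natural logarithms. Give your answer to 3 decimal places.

Total N = 40+48+28+38+49+48+34+47+36 = 368, so the proportions are 0.1087, 0.13043, 0.07609, 0.10326, 0.13315, 0.13043, 0.09239, 0.12772, 0.09783 (working shown to 5 dp, full precision carried).
Each pᵢ ln pᵢ term: 0.1087×(-2.21920)=-0.24122, 0.13043×(-2.03688)=-0.26568, 0.07609×(-2.57588)=-0.19599, 0.10326×(-2.27050)=-0.23445, 0.13315×(-2.01626)=-0.26847, 0.13043×(-2.03688)=-0.26568, 0.09239×(-2.38172)=-0.22005, 0.12772×(-2.05794)=-0.26283, 0.09783×(-2.32456)=-0.22740.
Sum = -2.18178, so H' = 2.182.

2.182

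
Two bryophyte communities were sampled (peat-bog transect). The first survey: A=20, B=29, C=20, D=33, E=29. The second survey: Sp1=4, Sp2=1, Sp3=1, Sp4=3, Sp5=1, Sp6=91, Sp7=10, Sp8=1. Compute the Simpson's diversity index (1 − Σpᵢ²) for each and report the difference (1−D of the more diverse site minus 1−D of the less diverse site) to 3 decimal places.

The first survey: N=131, proportions 0.15267, 0.22137, 0.15267, 0.25191, 0.22137, giving 1−D = 0.79191 (working shown to 5 dp, full precision carried).
The second survey: N=112, proportions 0.03571, 0.00893, 0.00893, 0.02679, 0.00893, 0.8125, 0.08929, 0.00893, giving 1−D = 0.32956.
Difference = |0.79191 − 0.32956| = 0.46235, i.e. 0.462 to 3 decimal places.

0.462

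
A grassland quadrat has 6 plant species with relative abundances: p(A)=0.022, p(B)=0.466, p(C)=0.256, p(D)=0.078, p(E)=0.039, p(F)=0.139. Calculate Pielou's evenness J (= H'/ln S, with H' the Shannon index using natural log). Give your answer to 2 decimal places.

H' = −Σ pᵢ ln pᵢ = −((-0.0840) + (-0.3558) + (-0.3488) + (-0.1990) + (-0.1265) + (-0.2743)) = 1.3884 (working shown to 4 dp, full precision carried).
With S = 6 species, ln S = 1.7918, so J = 1.3884/1.7918 = 0.7749, i.e. 0.77 to 2 decimal places.

0.77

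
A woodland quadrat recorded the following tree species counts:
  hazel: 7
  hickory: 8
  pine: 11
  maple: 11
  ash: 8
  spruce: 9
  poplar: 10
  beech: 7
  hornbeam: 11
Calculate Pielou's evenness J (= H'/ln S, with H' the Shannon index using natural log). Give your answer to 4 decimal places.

Total N = 7+8+11+11+8+9+10+7+11 = 82, so the proportions are 0.085366, 0.097561, 0.134146, 0.134146, 0.097561, 0.109756, 0.121951, 0.085366, 0.134146 (working shown to 6 dp, full precision carried).
H' = −Σ pᵢ ln pᵢ = −((-0.210069) + (-0.227051) + (-0.269476) + (-0.269476) + (-0.227051) + (-0.242506) + (-0.256602) + (-0.210069) + (-0.269476)) = 2.181778.
With S = 9 species, ln S = 2.197225, so J = 2.181778/2.197225 = 0.992970, i.e. 0.9930 to 4 decimal places.

0.9930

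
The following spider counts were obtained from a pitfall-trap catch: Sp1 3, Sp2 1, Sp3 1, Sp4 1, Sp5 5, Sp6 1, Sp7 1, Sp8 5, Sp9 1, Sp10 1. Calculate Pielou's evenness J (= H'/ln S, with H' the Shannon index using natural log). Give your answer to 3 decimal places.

Total N = 3+1+1+1+5+1+1+5+1+1 = 20, so the proportions are 0.15, 0.05, 0.05, 0.05, 0.25, 0.05, 0.05, 0.25, 0.05, 0.05 (working shown to 5 dp, full precision carried).
H' = −Σ pᵢ ln pᵢ = −((-0.28457) + (-0.14979) + (-0.14979) + (-0.14979) + (-0.34657) + (-0.14979) + (-0.14979) + (-0.34657) + (-0.14979) + (-0.14979)) = 2.02622.
With S = 10 species, ln S = 2.30259, so J = 2.02622/2.30259 = 0.87998, i.e. 0.880 to 3 decimal places.

0.880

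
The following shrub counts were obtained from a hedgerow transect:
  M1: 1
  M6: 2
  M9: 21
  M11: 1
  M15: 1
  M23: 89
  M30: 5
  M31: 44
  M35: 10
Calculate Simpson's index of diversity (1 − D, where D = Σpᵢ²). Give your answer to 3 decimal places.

0.656

Total N = 1+2+21+1+1+89+5+44+10 = 174, so the proportions are 0.00575, 0.01149, 0.12069, 0.00575, 0.00575, 0.51149, 0.02874, 0.25287, 0.05747 (working shown to 5 dp, full precision carried).
D = 0.00575² + 0.01149² + 0.12069² + 0.00575² + 0.00575² + 0.51149² + 0.02874² + 0.25287² + 0.05747² = 0.00003 + 0.00013 + 0.01457 + 0.00003 + 0.00003 + 0.26163 + 0.00083 + 0.06395 + 0.00330 = 0.34450.
So 1 − D = 0.65550, i.e. 0.656 to 3 decimal places.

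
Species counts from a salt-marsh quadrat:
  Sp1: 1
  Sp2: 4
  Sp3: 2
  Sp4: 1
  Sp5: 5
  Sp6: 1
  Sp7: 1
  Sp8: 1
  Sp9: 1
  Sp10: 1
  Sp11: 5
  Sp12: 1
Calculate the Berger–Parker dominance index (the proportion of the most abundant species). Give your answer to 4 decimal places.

0.2083

Total N = 1+4+2+1+5+1+1+1+1+1+5+1 = 24, so the proportions are 0.041667, 0.166667, 0.083333, 0.041667, 0.208333, 0.041667, 0.041667, 0.041667, 0.041667, 0.041667, 0.208333, 0.041667 (working shown to 6 dp, full precision carried).
The largest proportion is 0.208333, i.e. d = 0.2083 to 4 decimal places.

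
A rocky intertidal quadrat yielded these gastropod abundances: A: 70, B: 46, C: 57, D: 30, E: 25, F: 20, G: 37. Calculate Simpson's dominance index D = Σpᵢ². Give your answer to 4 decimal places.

0.1669

Total N = 70+46+57+30+25+20+37 = 285, so the proportions are 0.245614, 0.161404, 0.2, 0.105263, 0.087719, 0.070175, 0.129825 (working shown to 6 dp, full precision carried).
D = 0.245614² + 0.161404² + 0.2² + 0.105263² + 0.087719² + 0.070175² + 0.129825² = 0.060326 + 0.026051 + 0.040000 + 0.011080 + 0.007695 + 0.004925 + 0.016854 = 0.166931.
To 4 decimal places, D = 0.1669.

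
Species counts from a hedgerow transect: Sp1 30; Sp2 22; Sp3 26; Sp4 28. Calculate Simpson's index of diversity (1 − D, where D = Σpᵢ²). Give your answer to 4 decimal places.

0.7469

Total N = 30+22+26+28 = 106, so the proportions are 0.283019, 0.207547, 0.245283, 0.264151 (working shown to 6 dp, full precision carried).
D = 0.283019² + 0.207547² + 0.245283² + 0.264151² = 0.080100 + 0.043076 + 0.060164 + 0.069776 = 0.253115.
So 1 − D = 0.746885, i.e. 0.7469 to 4 decimal places.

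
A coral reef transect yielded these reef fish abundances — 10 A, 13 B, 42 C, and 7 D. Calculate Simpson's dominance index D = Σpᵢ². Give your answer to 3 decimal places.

0.402

Total N = 10+13+42+7 = 72, so the proportions are 0.13889, 0.18056, 0.58333, 0.09722 (working shown to 5 dp, full precision carried).
D = 0.13889² + 0.18056² + 0.58333² + 0.09722² = 0.01929 + 0.03260 + 0.34028 + 0.00945 = 0.40162.
To 3 decimal places, D = 0.402.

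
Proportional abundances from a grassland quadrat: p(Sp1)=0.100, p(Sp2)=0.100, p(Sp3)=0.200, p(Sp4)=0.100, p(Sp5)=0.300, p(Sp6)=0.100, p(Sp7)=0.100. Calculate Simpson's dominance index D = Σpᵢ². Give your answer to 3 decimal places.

D = 0.1² + 0.1² + 0.2² + 0.1² + 0.3² + 0.1² + 0.1² = 0.01000 + 0.01000 + 0.04000 + 0.01000 + 0.09000 + 0.01000 + 0.01000 = 0.18000 (working shown to 5 dp, full precision carried).
To 3 decimal places, D = 0.180.

0.180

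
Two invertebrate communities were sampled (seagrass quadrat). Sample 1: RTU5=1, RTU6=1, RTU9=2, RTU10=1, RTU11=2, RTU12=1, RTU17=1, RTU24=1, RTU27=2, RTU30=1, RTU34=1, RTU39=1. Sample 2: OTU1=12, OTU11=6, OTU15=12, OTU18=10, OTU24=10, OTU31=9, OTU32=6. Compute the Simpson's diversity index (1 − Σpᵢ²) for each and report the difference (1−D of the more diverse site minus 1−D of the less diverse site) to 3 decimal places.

Sample 1: N=15, proportions 0.066667, 0.066667, 0.133333, 0.066667, 0.133333, 0.066667, 0.066667, 0.066667, 0.133333, 0.066667, 0.066667, 0.066667, giving 1−D = 0.906667 (working shown to 6 dp, full precision carried).
Sample 2: N=65, proportions 0.184615, 0.092308, 0.184615, 0.153846, 0.153846, 0.138462, 0.092308, giving 1−D = 0.848284.
Difference = |0.906667 − 0.848284| = 0.058383, i.e. 0.058 to 3 decimal places.

0.058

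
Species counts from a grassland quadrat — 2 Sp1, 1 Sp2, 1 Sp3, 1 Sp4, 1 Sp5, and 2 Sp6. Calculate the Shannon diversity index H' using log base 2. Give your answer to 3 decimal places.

Total N = 2+1+1+1+1+2 = 8, so the proportions are 0.25, 0.125, 0.125, 0.125, 0.125, 0.25 (working shown to 5 dp, full precision carried).
Each pᵢ log₂ pᵢ term: 0.25×(-2.00000)=-0.50000, 0.125×(-3.00000)=-0.37500, 0.125×(-3.00000)=-0.37500, 0.125×(-3.00000)=-0.37500, 0.125×(-3.00000)=-0.37500, 0.25×(-2.00000)=-0.50000.
Sum = -2.50000, so H' = 2.500.

2.500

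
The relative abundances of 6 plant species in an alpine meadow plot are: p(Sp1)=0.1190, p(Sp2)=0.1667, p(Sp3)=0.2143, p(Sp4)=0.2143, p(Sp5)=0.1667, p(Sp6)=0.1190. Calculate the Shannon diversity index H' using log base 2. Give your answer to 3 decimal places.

Each pᵢ log₂ pᵢ term (working shown to 5 dp, full precision carried): 0.119×(-3.07097)=-0.36545, 0.1667×(-2.58467)=-0.43087, 0.2143×(-2.22230)=-0.47624, 0.2143×(-2.22230)=-0.47624, 0.1667×(-2.58467)=-0.43087, 0.119×(-3.07097)=-0.36545.
Sum = -2.54510, so H' = 2.545.

2.545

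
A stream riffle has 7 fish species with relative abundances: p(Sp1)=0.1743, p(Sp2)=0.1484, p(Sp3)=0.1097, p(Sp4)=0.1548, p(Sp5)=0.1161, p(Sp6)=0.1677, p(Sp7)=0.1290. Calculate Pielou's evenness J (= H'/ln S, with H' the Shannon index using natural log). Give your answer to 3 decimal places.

H' = −Σ pᵢ ln pᵢ = −((-0.30450) + (-0.28312) + (-0.24244) + (-0.28880) + (-0.25000) + (-0.29944) + (-0.26418)) = 1.93248 (working shown to 5 dp, full precision carried).
With S = 7 species, ln S = 1.94591, so J = 1.93248/1.94591 = 0.99310, i.e. 0.993 to 3 decimal places.

0.993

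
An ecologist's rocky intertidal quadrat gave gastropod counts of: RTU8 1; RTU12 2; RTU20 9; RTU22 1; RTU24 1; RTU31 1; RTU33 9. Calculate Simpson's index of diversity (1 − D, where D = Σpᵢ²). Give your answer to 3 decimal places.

Total N = 1+2+9+1+1+1+9 = 24, so the proportions are 0.04167, 0.08333, 0.375, 0.04167, 0.04167, 0.04167, 0.375 (working shown to 5 dp, full precision carried).
D = 0.04167² + 0.08333² + 0.375² + 0.04167² + 0.04167² + 0.04167² + 0.375² = 0.00174 + 0.00694 + 0.14062 + 0.00174 + 0.00174 + 0.00174 + 0.14062 = 0.29514.
So 1 − D = 0.70486, i.e. 0.705 to 3 decimal places.

0.705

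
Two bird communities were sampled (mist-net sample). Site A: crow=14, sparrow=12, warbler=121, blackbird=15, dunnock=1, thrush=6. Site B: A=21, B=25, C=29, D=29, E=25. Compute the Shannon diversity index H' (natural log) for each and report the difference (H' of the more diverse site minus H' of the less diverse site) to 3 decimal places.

0.605

Site A: N=169, proportions 0.08284, 0.07101, 0.71598, 0.08876, 0.00592, 0.0355, giving H' = 0.99719 (working shown to 5 dp, full precision carried).
Site B: N=129, proportions 0.16279, 0.1938, 0.22481, 0.22481, 0.1938, giving H' = 1.60259.
Difference = |0.99719 − 1.60259| = 0.60540, i.e. 0.605 to 3 decimal places.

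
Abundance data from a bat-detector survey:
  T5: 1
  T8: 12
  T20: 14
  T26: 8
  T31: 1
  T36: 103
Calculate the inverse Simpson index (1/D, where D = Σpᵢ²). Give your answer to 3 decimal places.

Total N = 1+12+14+8+1+103 = 139, so the proportions are 0.007194, 0.086331, 0.100719, 0.057554, 0.007194, 0.741007 (working shown to 6 dp, full precision carried).
D = 0.007194² + 0.086331² + 0.100719² + 0.057554² + 0.007194² + 0.741007² = 0.000052 + 0.007453 + 0.010144 + 0.003312 + 0.000052 + 0.549092 = 0.570105.
So 1/D = 1.75406, i.e. 1.754 to 3 decimal places.

1.754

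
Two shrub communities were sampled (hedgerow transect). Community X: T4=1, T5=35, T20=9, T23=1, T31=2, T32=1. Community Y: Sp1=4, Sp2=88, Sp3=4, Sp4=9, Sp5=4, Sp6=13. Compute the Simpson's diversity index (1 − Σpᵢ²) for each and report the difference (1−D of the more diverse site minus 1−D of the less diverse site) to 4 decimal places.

0.0065

Community X: N=49, proportions 0.020408163, 0.714285714, 0.183673469, 0.020408163, 0.040816327, 0.020408163, giving 1−D = 0.453144523 (working shown to 9 dp, full precision carried).
Community Y: N=122, proportions 0.032786885, 0.721311475, 0.032786885, 0.073770492, 0.032786885, 0.106557377, giving 1−D = 0.459688256.
Difference = |0.453144523 − 0.459688256| = 0.006543733, i.e. 0.0065 to 4 decimal places.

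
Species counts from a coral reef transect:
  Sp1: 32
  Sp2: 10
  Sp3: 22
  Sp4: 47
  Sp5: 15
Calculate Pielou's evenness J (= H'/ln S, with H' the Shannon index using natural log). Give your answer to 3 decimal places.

Total N = 32+10+22+47+15 = 126, so the proportions are 0.25397, 0.07937, 0.1746, 0.37302, 0.11905 (working shown to 5 dp, full precision carried).
H' = −Σ pᵢ ln pᵢ = −((-0.34808) + (-0.20109) + (-0.30472) + (-0.36784) + (-0.25336)) = 1.47509.
With S = 5 species, ln S = 1.60944, so J = 1.47509/1.60944 = 0.91653, i.e. 0.917 to 3 decimal places.

0.917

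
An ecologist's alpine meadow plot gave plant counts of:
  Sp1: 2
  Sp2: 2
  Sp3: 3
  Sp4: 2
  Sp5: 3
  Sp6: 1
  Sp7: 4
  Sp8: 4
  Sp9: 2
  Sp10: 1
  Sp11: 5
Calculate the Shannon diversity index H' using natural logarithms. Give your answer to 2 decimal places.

2.29

Total N = 2+2+3+2+3+1+4+4+2+1+5 = 29, so the proportions are 0.069, 0.069, 0.1034, 0.069, 0.1034, 0.0345, 0.1379, 0.1379, 0.069, 0.0345, 0.1724 (working shown to 4 dp, full precision carried).
Each pᵢ ln pᵢ term: 0.069×(-2.6741)=-0.1844, 0.069×(-2.6741)=-0.1844, 0.1034×(-2.2687)=-0.2347, 0.069×(-2.6741)=-0.1844, 0.1034×(-2.2687)=-0.2347, 0.0345×(-3.3673)=-0.1161, 0.1379×(-1.9810)=-0.2732, 0.1379×(-1.9810)=-0.2732, 0.069×(-2.6741)=-0.1844, 0.0345×(-3.3673)=-0.1161, 0.1724×(-1.7579)=-0.3031.
Sum = -2.2889, so H' = 2.29.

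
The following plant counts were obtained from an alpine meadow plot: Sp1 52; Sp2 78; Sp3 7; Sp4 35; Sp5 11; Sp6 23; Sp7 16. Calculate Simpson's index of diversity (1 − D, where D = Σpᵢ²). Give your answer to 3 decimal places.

Total N = 52+78+7+35+11+23+16 = 222, so the proportions are 0.23423, 0.35135, 0.03153, 0.15766, 0.04955, 0.1036, 0.07207 (working shown to 5 dp, full precision carried).
D = 0.23423² + 0.35135² + 0.03153² + 0.15766² + 0.04955² + 0.1036² + 0.07207² = 0.05487 + 0.12345 + 0.00099 + 0.02486 + 0.00246 + 0.01073 + 0.00519 = 0.22255.
So 1 − D = 0.77745, i.e. 0.777 to 3 decimal places.

0.777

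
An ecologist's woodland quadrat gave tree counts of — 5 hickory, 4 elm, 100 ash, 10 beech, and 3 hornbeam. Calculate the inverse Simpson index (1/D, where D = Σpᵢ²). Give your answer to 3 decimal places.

Total N = 5+4+100+10+3 = 122, so the proportions are 0.040984, 0.032787, 0.819672, 0.081967, 0.02459 (working shown to 6 dp, full precision carried).
D = 0.040984² + 0.032787² + 0.819672² + 0.081967² + 0.02459² = 0.001680 + 0.001075 + 0.671862 + 0.006719 + 0.000605 = 0.681940.
So 1/D = 1.46640, i.e. 1.466 to 3 decimal places.

1.466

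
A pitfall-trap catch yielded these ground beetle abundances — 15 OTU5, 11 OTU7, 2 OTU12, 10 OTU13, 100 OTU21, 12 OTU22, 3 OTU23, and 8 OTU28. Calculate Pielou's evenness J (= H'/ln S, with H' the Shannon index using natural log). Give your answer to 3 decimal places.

0.646

Total N = 15+11+2+10+100+12+3+8 = 161, so the proportions are 0.09317, 0.06832, 0.01242, 0.06211, 0.62112, 0.07453, 0.01863, 0.04969 (working shown to 5 dp, full precision carried).
H' = −Σ pᵢ ln pᵢ = −((-0.22112) + (-0.18335) + (-0.05451) + (-0.17260) + (-0.29580) + (-0.19353) + (-0.07421) + (-0.14917)) = 1.34428.
With S = 8 species, ln S = 2.07944, so J = 1.34428/2.07944 = 0.64646, i.e. 0.646 to 3 decimal places.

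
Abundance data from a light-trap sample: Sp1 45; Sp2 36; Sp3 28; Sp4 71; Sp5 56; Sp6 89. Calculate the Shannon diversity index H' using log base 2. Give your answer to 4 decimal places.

Total N = 45+36+28+71+56+89 = 325, so the proportions are 0.138462, 0.110769, 0.086154, 0.218462, 0.172308, 0.273846 (working shown to 6 dp, full precision carried).
Each pᵢ log₂ pᵢ term: 0.138462×(-2.852443)=-0.394954, 0.110769×(-3.174371)=-0.351623, 0.086154×(-3.536941)=-0.304721, 0.218462×(-2.194549)=-0.479425, 0.172308×(-2.536941)=-0.437134, 0.273846×(-1.868562)=-0.511699.
Sum = -2.479555, so H' = 2.4796.

2.4796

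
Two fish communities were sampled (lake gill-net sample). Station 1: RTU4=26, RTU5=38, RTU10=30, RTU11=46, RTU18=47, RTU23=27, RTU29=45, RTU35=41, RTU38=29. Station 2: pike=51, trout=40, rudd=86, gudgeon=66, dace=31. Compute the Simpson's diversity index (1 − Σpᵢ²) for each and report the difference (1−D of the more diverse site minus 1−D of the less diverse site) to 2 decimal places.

0.11

Station 1: N=329, proportions 0.079, 0.1155, 0.0912, 0.1398, 0.1429, 0.0821, 0.1368, 0.1246, 0.0881, giving 1−D = 0.8834 (working shown to 4 dp, full precision carried).
Station 2: N=274, proportions 0.1861, 0.146, 0.3139, 0.2409, 0.1131, giving 1−D = 0.7747.
Difference = |0.8834 − 0.7747| = 0.1087, i.e. 0.11 to 2 decimal places.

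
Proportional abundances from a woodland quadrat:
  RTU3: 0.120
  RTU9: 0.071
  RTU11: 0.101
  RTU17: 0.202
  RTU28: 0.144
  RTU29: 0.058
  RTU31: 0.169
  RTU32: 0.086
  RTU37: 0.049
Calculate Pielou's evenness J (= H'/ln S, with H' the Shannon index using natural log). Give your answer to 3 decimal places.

H' = −Σ pᵢ ln pᵢ = −((-0.25443) + (-0.18780) + (-0.23156) + (-0.32310) + (-0.27906) + (-0.16514) + (-0.30046) + (-0.21099) + (-0.14778)) = 2.10032 (working shown to 5 dp, full precision carried).
With S = 9 species, ln S = 2.19722, so J = 2.10032/2.19722 = 0.95590, i.e. 0.956 to 3 decimal places.

0.956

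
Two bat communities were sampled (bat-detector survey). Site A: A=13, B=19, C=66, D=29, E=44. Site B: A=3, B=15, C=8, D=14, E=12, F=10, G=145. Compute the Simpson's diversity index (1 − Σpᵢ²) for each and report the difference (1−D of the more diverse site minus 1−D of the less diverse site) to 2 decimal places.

0.25

Site A: N=171, proportions 0.076, 0.1111, 0.386, 0.1696, 0.2573, giving 1−D = 0.7379 (working shown to 4 dp, full precision carried).
Site B: N=207, proportions 0.0145, 0.0725, 0.0386, 0.0676, 0.058, 0.0483, 0.7005, giving 1−D = 0.4921.
Difference = |0.7379 − 0.4921| = 0.2458, i.e. 0.25 to 2 decimal places.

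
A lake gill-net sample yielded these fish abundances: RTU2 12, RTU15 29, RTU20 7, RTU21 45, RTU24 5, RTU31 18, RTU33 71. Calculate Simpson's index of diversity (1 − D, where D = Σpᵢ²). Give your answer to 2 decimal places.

0.76

Total N = 12+29+7+45+5+18+71 = 187, so the proportions are 0.0642, 0.1551, 0.0374, 0.2406, 0.0267, 0.0963, 0.3797 (working shown to 4 dp, full precision carried).
D = 0.0642² + 0.1551² + 0.0374² + 0.2406² + 0.0267² + 0.0963² + 0.3797² = 0.0041 + 0.0240 + 0.0014 + 0.0579 + 0.0007 + 0.0093 + 0.1442 = 0.2416.
So 1 − D = 0.7584, i.e. 0.76 to 2 decimal places.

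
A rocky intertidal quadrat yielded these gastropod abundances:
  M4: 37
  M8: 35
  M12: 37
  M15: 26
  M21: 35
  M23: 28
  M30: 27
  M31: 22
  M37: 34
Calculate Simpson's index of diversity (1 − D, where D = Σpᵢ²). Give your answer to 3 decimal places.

Total N = 37+35+37+26+35+28+27+22+34 = 281, so the proportions are 0.13167, 0.12456, 0.13167, 0.09253, 0.12456, 0.09964, 0.09609, 0.07829, 0.121 (working shown to 5 dp, full precision carried).
D = 0.13167² + 0.12456² + 0.13167² + 0.09253² + 0.12456² + 0.09964² + 0.09609² + 0.07829² + 0.121² = 0.01734 + 0.01551 + 0.01734 + 0.00856 + 0.01551 + 0.00993 + 0.00923 + 0.00613 + 0.01464 = 0.11420.
So 1 − D = 0.88580, i.e. 0.886 to 3 decimal places.

0.886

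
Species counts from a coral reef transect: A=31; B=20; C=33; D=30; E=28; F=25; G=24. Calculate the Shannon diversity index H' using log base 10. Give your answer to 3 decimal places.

0.840

Total N = 31+20+33+30+28+25+24 = 191, so the proportions are 0.1623, 0.10471, 0.17277, 0.15707, 0.1466, 0.13089, 0.12565 (working shown to 5 dp, full precision carried).
Each pᵢ log₁₀ pᵢ term: 0.1623×(-0.78967)=-0.12817, 0.10471×(-0.98000)=-0.10262, 0.17277×(-0.76252)=-0.13174, 0.15707×(-0.80391)=-0.12627, 0.1466×(-0.83388)=-0.12224, 0.13089×(-0.88309)=-0.11559, 0.12565×(-0.90082)=-0.11319.
Sum = -0.83982, so H' = 0.840.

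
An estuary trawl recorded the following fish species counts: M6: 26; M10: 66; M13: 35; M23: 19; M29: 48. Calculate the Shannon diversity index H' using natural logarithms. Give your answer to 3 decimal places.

Total N = 26+66+35+19+48 = 194, so the proportions are 0.13402, 0.34021, 0.18041, 0.09794, 0.24742 (working shown to 5 dp, full precision carried).
Each pᵢ ln pᵢ term: 0.13402×(-2.00976)=-0.26935, 0.34021×(-1.07820)=-0.36681, 0.18041×(-1.71251)=-0.30896, 0.09794×(-2.32342)=-0.22755, 0.24742×(-1.39666)=-0.34556.
Sum = -1.51823, so H' = 1.518.

1.518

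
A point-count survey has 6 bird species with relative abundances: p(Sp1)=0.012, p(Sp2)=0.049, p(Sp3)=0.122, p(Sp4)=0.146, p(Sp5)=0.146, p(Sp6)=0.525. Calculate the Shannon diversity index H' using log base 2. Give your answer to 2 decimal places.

1.96

Each pᵢ log₂ pᵢ term (working shown to 4 dp, full precision carried): 0.012×(-6.3808)=-0.0766, 0.049×(-4.3511)=-0.2132, 0.122×(-3.0350)=-0.3703, 0.146×(-2.7760)=-0.4053, 0.146×(-2.7760)=-0.4053, 0.525×(-0.9296)=-0.4880.
Sum = -1.9587, so H' = 1.96.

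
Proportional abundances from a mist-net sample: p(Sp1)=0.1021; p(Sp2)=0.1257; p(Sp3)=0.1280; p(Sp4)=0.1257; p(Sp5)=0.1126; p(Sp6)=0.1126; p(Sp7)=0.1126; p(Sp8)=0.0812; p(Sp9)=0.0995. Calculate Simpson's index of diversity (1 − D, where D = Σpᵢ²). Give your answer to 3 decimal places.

0.887

D = 0.1021² + 0.1257² + 0.128² + 0.1257² + 0.1126² + 0.1126² + 0.1126² + 0.0812² + 0.0995² = 0.01042 + 0.01580 + 0.01638 + 0.01580 + 0.01268 + 0.01268 + 0.01268 + 0.00659 + 0.00990 = 0.11294 (working shown to 5 dp, full precision carried).
So 1 − D = 0.88706, i.e. 0.887 to 3 decimal places.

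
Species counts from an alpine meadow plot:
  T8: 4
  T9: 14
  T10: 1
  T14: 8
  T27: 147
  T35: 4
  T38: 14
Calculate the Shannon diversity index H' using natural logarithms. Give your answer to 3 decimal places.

Total N = 4+14+1+8+147+4+14 = 192, so the proportions are 0.02083, 0.07292, 0.00521, 0.04167, 0.76562, 0.02083, 0.07292 (working shown to 5 dp, full precision carried).
Each pᵢ ln pᵢ term: 0.02083×(-3.87120)=-0.08065, 0.07292×(-2.61844)=-0.19093, 0.00521×(-5.25750)=-0.02738, 0.04167×(-3.17805)=-0.13242, 0.76562×(-0.26706)=-0.20447, 0.02083×(-3.87120)=-0.08065, 0.07292×(-2.61844)=-0.19093.
Sum = -0.90743, so H' = 0.907.

0.907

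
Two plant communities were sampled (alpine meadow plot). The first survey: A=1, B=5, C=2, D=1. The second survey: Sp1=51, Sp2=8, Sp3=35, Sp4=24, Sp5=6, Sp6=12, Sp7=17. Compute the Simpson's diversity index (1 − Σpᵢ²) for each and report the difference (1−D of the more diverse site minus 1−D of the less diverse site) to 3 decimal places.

0.172

The first survey: N=9, proportions 0.11111, 0.55556, 0.22222, 0.11111, giving 1−D = 0.61728 (working shown to 5 dp, full precision carried).
The second survey: N=153, proportions 0.33333, 0.05229, 0.22876, 0.15686, 0.03922, 0.07843, 0.11111, giving 1−D = 0.78918.
Difference = |0.61728 − 0.78918| = 0.17190, i.e. 0.172 to 3 decimal places.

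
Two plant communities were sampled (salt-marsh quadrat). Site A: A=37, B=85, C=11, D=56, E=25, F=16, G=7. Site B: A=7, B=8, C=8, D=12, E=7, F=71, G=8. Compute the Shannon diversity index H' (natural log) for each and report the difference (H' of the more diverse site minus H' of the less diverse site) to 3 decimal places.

Site A: N=237, proportions 0.15612, 0.35865, 0.04641, 0.23629, 0.10549, 0.06751, 0.02954, giving H' = 1.66434 (working shown to 5 dp, full precision carried).
Site B: N=121, proportions 0.05785, 0.06612, 0.06612, 0.09917, 0.05785, 0.58678, 0.06612, giving H' = 1.41051.
Difference = |1.66434 − 1.41051| = 0.25383, i.e. 0.254 to 3 decimal places.

0.254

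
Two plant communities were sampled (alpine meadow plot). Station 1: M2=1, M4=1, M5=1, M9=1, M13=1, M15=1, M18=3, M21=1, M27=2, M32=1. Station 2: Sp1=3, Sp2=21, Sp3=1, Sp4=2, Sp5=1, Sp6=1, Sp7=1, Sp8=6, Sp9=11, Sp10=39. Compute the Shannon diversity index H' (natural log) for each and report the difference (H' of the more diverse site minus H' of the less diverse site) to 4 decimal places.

Station 1: N=13, proportions 0.076923, 0.076923, 0.076923, 0.076923, 0.076923, 0.076923, 0.230769, 0.076923, 0.153846, 0.076923, giving H' = 2.204785 (working shown to 6 dp, full precision carried).
Station 2: N=86, proportions 0.034884, 0.244186, 0.011628, 0.023256, 0.011628, 0.011628, 0.011628, 0.069767, 0.127907, 0.453488, giving H' = 1.563377.
Difference = |2.204785 − 1.563377| = 0.641408, i.e. 0.6414 to 4 decimal places.

0.6414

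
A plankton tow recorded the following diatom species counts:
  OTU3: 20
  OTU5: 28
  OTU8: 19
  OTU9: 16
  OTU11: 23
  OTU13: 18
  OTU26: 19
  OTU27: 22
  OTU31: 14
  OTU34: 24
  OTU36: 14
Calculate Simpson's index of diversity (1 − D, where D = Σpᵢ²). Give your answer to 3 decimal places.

Total N = 20+28+19+16+23+18+19+22+14+24+14 = 217, so the proportions are 0.09217, 0.12903, 0.08756, 0.07373, 0.10599, 0.08295, 0.08756, 0.10138, 0.06452, 0.1106, 0.06452 (working shown to 5 dp, full precision carried).
D = 0.09217² + 0.12903² + 0.08756² + 0.07373² + 0.10599² + 0.08295² + 0.08756² + 0.10138² + 0.06452² + 0.1106² + 0.06452² = 0.00849 + 0.01665 + 0.00767 + 0.00544 + 0.01123 + 0.00688 + 0.00767 + 0.01028 + 0.00416 + 0.01223 + 0.00416 = 0.09486.
So 1 − D = 0.90514, i.e. 0.905 to 3 decimal places.

0.905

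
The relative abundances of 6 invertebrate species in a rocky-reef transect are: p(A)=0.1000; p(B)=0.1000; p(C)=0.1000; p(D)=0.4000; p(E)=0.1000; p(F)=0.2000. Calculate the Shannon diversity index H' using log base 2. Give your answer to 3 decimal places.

2.322

Each pᵢ log₂ pᵢ term (working shown to 5 dp, full precision carried): 0.1×(-3.32193)=-0.33219, 0.1×(-3.32193)=-0.33219, 0.1×(-3.32193)=-0.33219, 0.4×(-1.32193)=-0.52877, 0.1×(-3.32193)=-0.33219, 0.2×(-2.32193)=-0.46439.
Sum = -2.32193, so H' = 2.322.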